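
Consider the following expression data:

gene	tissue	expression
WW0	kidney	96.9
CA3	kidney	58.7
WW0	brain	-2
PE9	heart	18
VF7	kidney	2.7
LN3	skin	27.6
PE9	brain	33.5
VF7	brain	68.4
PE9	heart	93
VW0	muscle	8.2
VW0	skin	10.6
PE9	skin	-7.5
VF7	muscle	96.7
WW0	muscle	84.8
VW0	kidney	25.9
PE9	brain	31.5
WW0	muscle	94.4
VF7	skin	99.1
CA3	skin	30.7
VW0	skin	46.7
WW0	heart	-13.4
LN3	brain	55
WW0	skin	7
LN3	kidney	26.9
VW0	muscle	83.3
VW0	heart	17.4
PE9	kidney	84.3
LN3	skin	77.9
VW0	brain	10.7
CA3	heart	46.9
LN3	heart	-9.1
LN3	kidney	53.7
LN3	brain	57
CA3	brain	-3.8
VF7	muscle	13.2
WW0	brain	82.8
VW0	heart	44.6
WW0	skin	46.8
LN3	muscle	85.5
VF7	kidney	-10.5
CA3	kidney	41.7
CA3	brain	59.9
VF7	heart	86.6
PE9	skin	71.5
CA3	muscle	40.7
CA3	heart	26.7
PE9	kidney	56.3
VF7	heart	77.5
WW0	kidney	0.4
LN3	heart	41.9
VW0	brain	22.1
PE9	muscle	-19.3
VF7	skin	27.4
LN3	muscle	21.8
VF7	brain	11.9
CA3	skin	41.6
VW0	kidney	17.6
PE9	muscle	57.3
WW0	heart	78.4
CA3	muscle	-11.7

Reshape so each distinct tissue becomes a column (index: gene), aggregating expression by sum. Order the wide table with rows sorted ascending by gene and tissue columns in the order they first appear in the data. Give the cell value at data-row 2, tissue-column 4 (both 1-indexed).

With rows sorted ascending by gene, row 2 is gene=LN3. tissue columns in first-appearance order: kidney, brain, heart, skin, muscle; column 4 is skin.
Long rows with gene=LN3, tissue=skin: 27.6 + 77.9 = 105.5.

105.5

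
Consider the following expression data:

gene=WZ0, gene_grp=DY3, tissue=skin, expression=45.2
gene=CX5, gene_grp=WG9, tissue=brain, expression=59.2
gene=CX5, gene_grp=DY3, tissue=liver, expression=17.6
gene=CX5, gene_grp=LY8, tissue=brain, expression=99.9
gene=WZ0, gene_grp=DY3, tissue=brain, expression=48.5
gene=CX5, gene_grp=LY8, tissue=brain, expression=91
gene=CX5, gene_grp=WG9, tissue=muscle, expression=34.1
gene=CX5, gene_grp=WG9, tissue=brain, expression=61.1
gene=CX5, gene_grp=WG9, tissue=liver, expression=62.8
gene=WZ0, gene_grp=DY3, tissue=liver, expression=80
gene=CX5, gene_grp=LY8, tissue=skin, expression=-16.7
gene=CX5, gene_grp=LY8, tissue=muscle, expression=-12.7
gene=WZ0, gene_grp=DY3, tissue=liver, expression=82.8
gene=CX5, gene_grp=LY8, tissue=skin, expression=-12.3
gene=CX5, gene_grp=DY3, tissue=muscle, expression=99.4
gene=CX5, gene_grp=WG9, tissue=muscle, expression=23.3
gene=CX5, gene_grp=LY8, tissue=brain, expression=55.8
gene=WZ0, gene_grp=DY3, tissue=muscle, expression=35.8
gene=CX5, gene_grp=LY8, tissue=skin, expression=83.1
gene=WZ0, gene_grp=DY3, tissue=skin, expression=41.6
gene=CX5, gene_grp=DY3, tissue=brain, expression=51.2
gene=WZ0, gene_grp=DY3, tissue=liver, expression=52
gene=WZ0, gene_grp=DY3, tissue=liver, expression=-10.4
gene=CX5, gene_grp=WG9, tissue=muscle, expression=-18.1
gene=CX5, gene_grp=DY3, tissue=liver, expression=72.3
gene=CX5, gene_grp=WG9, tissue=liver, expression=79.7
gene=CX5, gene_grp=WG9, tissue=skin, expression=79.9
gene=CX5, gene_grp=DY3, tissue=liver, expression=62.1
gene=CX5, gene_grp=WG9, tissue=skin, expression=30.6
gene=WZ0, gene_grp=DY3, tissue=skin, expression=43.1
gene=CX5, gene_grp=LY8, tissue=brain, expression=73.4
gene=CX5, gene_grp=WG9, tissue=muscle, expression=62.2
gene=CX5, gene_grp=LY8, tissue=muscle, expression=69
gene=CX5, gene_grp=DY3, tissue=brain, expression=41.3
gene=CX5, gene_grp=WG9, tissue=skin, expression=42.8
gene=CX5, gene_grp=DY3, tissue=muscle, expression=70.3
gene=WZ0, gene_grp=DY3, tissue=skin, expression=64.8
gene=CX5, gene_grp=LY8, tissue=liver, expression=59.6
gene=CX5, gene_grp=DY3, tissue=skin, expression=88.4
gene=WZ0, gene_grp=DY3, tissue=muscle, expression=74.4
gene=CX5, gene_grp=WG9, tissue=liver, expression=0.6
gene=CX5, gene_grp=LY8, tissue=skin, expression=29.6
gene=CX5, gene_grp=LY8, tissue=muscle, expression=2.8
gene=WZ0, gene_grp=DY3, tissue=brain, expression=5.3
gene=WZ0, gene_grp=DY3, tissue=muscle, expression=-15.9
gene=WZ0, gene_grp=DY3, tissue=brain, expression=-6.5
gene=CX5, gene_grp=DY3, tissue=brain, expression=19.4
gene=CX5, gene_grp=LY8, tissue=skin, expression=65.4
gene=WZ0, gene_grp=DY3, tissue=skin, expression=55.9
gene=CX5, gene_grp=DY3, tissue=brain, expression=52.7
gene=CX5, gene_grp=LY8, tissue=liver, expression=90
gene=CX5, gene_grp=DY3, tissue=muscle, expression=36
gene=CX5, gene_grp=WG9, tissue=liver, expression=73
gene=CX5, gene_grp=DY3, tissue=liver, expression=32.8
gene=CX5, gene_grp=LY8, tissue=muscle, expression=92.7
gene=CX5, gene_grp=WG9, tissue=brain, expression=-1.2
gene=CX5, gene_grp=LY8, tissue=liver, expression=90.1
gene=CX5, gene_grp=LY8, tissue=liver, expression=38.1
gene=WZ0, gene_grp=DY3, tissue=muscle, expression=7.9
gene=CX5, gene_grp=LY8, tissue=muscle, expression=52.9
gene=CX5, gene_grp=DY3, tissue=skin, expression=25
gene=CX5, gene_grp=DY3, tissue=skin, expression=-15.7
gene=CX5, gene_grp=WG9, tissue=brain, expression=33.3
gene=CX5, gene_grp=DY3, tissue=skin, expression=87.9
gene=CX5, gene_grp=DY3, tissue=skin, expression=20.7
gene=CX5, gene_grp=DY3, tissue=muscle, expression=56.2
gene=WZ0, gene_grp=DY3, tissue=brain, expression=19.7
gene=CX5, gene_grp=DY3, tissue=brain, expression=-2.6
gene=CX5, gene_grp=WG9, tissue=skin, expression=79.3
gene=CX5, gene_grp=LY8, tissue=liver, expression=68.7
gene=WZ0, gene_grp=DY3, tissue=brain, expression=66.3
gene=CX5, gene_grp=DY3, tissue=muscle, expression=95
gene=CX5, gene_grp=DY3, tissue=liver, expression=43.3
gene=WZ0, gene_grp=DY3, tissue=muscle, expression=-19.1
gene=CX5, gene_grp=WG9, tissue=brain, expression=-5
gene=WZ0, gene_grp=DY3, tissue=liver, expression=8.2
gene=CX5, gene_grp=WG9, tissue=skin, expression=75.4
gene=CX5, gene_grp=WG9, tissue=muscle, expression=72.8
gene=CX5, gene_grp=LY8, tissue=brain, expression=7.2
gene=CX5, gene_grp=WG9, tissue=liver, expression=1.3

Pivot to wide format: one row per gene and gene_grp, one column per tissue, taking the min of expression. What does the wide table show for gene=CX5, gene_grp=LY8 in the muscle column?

-12.7

Rows with gene=CX5, gene_grp=LY8 and tissue=muscle: expression values are -12.7, 69, 2.8, 92.7, 52.9.
min(-12.7, 69, 2.8, 92.7, 52.9) = -12.7.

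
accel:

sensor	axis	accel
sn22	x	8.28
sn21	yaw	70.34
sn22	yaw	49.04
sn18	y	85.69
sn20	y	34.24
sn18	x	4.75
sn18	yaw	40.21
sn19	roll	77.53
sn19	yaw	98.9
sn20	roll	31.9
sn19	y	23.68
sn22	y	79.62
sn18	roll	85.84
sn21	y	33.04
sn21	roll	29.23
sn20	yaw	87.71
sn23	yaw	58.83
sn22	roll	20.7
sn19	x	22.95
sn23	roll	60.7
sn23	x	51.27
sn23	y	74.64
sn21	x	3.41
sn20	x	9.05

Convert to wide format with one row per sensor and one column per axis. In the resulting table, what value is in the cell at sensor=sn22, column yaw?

49.04

Wide layout: rows indexed by sensor, columns are the 4 distinct axis values (x, yaw, y, roll).
Cell (sensor=sn22, axis=yaw) draws from the long row where sensor=sn22 and axis=yaw, which has accel=49.04.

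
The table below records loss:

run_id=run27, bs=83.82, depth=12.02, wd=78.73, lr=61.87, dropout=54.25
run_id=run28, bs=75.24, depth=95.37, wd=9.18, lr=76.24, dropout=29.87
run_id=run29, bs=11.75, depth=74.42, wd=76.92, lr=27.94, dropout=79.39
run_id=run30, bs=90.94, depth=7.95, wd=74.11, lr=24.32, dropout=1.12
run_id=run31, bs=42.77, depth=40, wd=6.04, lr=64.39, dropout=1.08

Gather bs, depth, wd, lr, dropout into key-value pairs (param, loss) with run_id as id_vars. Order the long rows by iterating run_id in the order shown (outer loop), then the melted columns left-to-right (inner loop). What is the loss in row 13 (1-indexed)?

25 rows total (5 × 5). Row 13: index ⌊(13-1)/5⌋ = 2 into run_id → run29; (13-1) mod 5 = 2 into the melted columns → wd.
So row 13 is (run29, wd, 76.92); loss = 76.92.

76.92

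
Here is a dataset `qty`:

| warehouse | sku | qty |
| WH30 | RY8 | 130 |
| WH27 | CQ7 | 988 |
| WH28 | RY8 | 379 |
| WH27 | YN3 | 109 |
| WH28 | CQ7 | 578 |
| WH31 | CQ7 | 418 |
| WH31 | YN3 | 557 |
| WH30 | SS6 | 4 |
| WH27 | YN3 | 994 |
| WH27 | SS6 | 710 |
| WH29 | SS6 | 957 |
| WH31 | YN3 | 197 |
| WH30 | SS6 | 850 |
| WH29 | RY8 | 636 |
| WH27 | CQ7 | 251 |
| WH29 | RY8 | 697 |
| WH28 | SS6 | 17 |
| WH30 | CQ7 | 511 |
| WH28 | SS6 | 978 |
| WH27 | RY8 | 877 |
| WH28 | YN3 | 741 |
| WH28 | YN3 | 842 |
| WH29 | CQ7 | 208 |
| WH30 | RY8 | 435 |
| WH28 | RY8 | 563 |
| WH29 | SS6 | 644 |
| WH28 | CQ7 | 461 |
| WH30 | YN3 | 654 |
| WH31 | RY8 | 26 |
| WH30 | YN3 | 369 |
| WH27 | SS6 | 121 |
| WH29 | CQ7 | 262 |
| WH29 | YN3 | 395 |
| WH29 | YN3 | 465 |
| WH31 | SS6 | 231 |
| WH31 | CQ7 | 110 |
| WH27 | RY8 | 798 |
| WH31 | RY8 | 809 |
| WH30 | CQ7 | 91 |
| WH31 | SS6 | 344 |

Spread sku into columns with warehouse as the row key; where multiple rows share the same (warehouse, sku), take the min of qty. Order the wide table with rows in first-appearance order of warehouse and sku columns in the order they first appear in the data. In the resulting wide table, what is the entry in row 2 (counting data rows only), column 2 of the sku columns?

251

With rows in first-appearance order of warehouse, row 2 is warehouse=WH27. sku columns in first-appearance order: RY8, CQ7, YN3, SS6; column 2 is CQ7.
Long rows with warehouse=WH27, sku=CQ7: min(988, 251) = 251.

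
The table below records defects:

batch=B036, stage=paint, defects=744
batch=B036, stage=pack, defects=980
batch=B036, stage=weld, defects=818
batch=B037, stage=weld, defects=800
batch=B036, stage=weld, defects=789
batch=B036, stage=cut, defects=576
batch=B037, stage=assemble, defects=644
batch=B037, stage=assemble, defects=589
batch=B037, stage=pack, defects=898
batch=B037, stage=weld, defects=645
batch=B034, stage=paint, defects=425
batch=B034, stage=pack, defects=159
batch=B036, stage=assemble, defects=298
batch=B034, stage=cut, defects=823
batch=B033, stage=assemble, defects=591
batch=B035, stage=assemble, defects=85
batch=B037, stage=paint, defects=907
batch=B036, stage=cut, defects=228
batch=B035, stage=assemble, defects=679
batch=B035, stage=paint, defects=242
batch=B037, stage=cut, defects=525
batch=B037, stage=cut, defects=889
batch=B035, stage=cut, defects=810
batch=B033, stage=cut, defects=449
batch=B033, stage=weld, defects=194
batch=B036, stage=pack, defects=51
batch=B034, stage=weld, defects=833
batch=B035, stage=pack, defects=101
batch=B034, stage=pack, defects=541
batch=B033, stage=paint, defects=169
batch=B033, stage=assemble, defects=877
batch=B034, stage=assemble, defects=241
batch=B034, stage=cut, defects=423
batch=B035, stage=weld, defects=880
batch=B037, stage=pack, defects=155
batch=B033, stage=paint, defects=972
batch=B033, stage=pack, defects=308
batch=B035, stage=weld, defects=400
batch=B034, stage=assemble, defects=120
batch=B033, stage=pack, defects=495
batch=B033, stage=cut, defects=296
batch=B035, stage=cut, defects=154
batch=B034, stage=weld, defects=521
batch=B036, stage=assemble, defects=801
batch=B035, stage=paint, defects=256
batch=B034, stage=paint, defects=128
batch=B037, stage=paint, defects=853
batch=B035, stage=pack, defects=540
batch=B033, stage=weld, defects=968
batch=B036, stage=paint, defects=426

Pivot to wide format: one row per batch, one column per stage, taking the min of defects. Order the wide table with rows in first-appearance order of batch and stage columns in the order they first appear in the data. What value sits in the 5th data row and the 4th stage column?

154

With rows in first-appearance order of batch, row 5 is batch=B035. stage columns in first-appearance order: paint, pack, weld, cut, assemble; column 4 is cut.
Long rows with batch=B035, stage=cut: min(810, 154) = 154.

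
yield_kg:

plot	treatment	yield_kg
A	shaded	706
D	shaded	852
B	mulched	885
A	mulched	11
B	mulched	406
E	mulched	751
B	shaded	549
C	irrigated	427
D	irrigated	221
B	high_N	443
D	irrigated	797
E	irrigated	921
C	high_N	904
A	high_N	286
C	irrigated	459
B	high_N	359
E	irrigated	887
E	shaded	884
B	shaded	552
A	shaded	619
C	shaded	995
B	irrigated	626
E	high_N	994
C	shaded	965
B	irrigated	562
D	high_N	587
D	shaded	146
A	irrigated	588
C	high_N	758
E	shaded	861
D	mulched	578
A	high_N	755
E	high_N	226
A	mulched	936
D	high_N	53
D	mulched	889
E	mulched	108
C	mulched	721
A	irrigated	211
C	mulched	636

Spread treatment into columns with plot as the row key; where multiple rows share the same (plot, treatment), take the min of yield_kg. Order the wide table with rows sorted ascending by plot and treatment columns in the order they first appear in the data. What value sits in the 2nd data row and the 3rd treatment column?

With rows sorted ascending by plot, row 2 is plot=B. treatment columns in first-appearance order: shaded, mulched, irrigated, high_N; column 3 is irrigated.
Long rows with plot=B, treatment=irrigated: min(626, 562) = 562.

562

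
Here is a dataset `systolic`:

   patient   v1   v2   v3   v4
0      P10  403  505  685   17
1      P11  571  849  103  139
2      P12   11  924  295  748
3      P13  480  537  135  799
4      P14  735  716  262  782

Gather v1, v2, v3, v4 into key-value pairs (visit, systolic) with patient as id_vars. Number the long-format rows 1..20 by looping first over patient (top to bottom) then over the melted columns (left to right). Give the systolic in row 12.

20 rows total (5 × 4). Row 12: index ⌊(12-1)/4⌋ = 2 into patient → P12; (12-1) mod 4 = 3 into the melted columns → v4.
So row 12 is (P12, v4, 748); systolic = 748.

748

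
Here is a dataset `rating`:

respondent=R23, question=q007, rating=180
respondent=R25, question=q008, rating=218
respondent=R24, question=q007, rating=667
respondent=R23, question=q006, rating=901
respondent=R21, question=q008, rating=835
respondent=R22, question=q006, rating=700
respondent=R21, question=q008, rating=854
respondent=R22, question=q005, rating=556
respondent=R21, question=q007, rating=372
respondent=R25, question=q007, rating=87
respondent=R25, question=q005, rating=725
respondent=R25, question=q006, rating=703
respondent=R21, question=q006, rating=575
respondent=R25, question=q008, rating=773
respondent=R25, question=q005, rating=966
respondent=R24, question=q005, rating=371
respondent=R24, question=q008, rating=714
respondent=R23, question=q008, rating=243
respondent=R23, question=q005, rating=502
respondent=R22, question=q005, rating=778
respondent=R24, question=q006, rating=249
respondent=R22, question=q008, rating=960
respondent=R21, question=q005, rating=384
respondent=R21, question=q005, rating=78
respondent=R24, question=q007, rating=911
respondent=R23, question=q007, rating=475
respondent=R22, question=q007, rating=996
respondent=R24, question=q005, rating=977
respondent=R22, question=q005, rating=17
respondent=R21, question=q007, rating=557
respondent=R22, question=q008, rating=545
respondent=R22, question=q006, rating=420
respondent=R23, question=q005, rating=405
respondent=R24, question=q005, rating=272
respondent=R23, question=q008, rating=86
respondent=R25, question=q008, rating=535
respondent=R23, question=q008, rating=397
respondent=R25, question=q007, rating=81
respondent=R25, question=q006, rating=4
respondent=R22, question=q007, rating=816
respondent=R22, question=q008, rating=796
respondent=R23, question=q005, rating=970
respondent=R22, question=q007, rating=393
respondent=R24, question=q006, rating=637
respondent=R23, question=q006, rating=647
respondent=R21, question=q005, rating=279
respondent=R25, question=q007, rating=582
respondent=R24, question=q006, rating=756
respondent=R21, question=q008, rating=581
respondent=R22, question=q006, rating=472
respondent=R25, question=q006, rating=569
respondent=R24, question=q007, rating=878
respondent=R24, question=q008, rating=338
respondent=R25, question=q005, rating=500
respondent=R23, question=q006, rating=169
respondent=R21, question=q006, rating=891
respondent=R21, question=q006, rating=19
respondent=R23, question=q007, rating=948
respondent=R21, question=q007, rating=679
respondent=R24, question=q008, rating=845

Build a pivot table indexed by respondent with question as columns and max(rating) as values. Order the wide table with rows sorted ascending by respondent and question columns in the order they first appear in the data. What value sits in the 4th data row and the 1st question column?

911

With rows sorted ascending by respondent, row 4 is respondent=R24. question columns in first-appearance order: q007, q008, q006, q005; column 1 is q007.
Long rows with respondent=R24, question=q007: max(667, 911, 878) = 911.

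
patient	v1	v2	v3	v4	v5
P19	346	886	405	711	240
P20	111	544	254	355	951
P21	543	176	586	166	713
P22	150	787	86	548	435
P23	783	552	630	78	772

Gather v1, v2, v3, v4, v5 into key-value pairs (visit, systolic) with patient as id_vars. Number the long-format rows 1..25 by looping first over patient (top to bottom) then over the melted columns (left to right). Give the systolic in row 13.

586

25 rows total (5 × 5). Row 13: index ⌊(13-1)/5⌋ = 2 into patient → P21; (13-1) mod 5 = 2 into the melted columns → v3.
So row 13 is (P21, v3, 586); systolic = 586.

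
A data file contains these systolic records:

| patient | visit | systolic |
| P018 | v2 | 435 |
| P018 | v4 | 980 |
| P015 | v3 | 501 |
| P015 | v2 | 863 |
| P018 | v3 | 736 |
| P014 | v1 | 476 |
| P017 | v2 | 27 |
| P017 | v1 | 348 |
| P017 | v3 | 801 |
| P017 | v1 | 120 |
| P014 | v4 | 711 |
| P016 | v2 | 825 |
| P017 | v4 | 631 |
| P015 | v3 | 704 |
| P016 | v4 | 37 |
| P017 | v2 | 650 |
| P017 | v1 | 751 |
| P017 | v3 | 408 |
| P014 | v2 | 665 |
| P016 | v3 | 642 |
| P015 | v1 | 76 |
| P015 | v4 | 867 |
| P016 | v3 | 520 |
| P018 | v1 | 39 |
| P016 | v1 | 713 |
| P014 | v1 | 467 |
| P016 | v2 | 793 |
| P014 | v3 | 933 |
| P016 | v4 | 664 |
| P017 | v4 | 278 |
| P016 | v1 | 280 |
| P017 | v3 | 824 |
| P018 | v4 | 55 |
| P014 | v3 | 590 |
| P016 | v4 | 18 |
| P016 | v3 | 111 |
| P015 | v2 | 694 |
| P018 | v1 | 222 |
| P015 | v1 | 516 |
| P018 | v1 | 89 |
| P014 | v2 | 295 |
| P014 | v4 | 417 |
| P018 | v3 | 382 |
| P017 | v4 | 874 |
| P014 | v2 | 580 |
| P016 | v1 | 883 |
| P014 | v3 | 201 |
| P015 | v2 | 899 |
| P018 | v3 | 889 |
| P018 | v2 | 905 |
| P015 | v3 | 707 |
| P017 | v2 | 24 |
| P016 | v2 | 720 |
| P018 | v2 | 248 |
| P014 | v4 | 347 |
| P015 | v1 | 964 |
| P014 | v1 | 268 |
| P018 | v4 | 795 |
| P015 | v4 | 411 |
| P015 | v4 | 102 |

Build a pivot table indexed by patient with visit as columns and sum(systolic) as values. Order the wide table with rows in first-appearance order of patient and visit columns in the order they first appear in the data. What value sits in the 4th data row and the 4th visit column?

With rows in first-appearance order of patient, row 4 is patient=P017. visit columns in first-appearance order: v2, v4, v3, v1; column 4 is v1.
Long rows with patient=P017, visit=v1: 348 + 120 + 751 = 1219.

1219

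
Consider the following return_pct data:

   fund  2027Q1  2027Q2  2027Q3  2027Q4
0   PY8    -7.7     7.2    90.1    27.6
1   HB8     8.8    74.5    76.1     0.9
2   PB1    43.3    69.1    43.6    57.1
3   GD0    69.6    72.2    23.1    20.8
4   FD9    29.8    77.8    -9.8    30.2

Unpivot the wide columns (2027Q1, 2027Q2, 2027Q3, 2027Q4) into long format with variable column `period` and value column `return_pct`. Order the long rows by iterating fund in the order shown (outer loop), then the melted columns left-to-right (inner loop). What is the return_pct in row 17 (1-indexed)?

20 rows total (5 × 4). Row 17: index ⌊(17-1)/4⌋ = 4 into fund → FD9; (17-1) mod 4 = 0 into the melted columns → 2027Q1.
So row 17 is (FD9, 2027Q1, 29.8); return_pct = 29.8.

29.8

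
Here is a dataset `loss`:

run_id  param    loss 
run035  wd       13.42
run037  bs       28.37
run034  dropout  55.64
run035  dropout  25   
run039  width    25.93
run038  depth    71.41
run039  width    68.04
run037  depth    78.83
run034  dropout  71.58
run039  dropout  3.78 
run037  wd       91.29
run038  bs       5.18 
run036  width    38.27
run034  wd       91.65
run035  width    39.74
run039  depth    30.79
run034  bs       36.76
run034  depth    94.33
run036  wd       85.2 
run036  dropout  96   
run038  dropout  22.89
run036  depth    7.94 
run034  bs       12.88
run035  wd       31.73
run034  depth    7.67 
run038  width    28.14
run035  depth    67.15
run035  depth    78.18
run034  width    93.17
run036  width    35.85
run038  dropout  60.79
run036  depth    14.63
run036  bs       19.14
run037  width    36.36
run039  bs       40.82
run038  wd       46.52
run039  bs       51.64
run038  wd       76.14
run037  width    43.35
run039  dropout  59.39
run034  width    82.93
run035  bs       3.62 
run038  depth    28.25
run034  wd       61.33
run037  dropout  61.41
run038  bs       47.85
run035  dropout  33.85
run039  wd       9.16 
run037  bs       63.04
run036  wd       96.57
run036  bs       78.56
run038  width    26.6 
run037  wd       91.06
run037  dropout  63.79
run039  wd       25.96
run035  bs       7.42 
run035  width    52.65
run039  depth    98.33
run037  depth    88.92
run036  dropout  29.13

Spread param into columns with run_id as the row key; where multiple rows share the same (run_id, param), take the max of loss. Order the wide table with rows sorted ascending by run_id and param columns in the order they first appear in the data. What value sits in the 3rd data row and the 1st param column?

96.57

With rows sorted ascending by run_id, row 3 is run_id=run036. param columns in first-appearance order: wd, bs, dropout, width, depth; column 1 is wd.
Long rows with run_id=run036, param=wd: max(85.2, 96.57) = 96.57.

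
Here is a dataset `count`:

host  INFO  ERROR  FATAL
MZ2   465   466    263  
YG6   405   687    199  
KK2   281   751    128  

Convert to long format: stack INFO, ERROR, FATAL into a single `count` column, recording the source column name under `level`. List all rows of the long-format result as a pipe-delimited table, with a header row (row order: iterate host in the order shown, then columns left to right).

| host | level | count |
| MZ2 | INFO | 465 |
| MZ2 | ERROR | 466 |
| MZ2 | FATAL | 263 |
| YG6 | INFO | 405 |
| YG6 | ERROR | 687 |
| YG6 | FATAL | 199 |
| KK2 | INFO | 281 |
| KK2 | ERROR | 751 |
| KK2 | FATAL | 128 |

Each (host, column) pair becomes one row: 3 × 3 = 9 rows.
For example, (MZ2, INFO) → count=465.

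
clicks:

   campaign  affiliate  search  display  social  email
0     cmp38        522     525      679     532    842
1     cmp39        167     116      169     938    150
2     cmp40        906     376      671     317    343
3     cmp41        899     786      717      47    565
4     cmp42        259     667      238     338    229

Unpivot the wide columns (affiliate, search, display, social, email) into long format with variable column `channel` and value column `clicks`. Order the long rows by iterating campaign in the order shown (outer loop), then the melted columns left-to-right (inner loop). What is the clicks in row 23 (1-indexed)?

238

25 rows total (5 × 5). Row 23: index ⌊(23-1)/5⌋ = 4 into campaign → cmp42; (23-1) mod 5 = 2 into the melted columns → display.
So row 23 is (cmp42, display, 238); clicks = 238.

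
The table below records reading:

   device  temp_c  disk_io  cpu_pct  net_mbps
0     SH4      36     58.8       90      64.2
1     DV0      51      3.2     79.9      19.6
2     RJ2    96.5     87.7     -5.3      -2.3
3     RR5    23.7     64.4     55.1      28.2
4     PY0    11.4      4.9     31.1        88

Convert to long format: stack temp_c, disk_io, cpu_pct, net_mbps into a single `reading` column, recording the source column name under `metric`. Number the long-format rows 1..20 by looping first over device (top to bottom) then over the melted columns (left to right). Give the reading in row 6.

20 rows total (5 × 4). Row 6: index ⌊(6-1)/4⌋ = 1 into device → DV0; (6-1) mod 4 = 1 into the melted columns → disk_io.
So row 6 is (DV0, disk_io, 3.2); reading = 3.2.

3.2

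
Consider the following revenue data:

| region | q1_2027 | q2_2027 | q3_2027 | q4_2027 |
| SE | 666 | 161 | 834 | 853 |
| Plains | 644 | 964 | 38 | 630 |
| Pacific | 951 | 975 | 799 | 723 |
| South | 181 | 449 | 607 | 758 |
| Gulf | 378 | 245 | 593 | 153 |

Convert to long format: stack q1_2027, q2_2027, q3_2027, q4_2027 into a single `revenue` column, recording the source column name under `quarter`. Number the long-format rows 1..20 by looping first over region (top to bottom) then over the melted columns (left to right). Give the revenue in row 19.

20 rows total (5 × 4). Row 19: index ⌊(19-1)/4⌋ = 4 into region → Gulf; (19-1) mod 4 = 2 into the melted columns → q3_2027.
So row 19 is (Gulf, q3_2027, 593); revenue = 593.

593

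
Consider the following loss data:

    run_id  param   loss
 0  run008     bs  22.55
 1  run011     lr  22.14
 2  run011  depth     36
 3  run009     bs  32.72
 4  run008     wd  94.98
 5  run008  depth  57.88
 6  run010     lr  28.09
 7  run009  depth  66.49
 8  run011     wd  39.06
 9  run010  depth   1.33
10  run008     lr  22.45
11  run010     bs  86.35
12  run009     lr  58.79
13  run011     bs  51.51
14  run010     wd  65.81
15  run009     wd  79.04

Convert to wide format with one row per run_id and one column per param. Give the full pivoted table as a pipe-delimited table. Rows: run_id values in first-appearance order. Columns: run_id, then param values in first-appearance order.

| run_id | bs | lr | depth | wd |
| run008 | 22.55 | 22.45 | 57.88 | 94.98 |
| run011 | 51.51 | 22.14 | 36 | 39.06 |
| run009 | 32.72 | 58.79 | 66.49 | 79.04 |
| run010 | 86.35 | 28.09 | 1.33 | 65.81 |

Columns: run_id plus the 4 distinct param values (bs, lr, depth, wd).
For example, row run008 column bs takes loss=22.55 from the long row (run008, bs).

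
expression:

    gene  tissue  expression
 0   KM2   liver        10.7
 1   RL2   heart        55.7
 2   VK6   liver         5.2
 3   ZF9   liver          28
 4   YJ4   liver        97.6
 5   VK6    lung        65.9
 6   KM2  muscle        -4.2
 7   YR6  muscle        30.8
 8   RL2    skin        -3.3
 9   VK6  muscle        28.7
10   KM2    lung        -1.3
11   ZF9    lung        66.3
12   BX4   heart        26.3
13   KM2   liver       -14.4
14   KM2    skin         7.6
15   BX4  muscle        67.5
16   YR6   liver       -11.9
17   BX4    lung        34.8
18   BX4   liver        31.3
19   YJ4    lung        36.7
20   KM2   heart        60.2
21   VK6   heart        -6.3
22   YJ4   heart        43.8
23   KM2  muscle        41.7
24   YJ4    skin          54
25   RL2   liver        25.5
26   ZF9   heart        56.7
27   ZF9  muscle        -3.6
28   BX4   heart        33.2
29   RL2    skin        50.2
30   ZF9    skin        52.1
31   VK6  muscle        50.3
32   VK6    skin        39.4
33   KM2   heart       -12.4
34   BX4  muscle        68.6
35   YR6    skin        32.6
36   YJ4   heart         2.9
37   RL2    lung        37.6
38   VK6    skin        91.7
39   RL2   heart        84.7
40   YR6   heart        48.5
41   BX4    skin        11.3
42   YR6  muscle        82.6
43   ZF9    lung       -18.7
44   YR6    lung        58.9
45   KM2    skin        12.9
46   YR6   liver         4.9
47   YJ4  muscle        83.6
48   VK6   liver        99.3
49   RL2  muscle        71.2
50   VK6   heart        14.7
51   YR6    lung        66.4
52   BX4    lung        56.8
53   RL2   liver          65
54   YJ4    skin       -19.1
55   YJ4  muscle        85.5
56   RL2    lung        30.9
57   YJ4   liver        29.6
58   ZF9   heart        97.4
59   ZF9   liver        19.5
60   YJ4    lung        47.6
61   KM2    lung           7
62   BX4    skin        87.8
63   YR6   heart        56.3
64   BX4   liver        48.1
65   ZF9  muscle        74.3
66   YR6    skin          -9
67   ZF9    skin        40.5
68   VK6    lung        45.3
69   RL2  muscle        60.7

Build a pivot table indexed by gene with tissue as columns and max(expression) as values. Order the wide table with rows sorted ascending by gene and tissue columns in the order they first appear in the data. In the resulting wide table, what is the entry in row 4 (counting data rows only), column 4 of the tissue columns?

With rows sorted ascending by gene, row 4 is gene=VK6. tissue columns in first-appearance order: liver, heart, lung, muscle, skin; column 4 is muscle.
Long rows with gene=VK6, tissue=muscle: max(28.7, 50.3) = 50.3.

50.3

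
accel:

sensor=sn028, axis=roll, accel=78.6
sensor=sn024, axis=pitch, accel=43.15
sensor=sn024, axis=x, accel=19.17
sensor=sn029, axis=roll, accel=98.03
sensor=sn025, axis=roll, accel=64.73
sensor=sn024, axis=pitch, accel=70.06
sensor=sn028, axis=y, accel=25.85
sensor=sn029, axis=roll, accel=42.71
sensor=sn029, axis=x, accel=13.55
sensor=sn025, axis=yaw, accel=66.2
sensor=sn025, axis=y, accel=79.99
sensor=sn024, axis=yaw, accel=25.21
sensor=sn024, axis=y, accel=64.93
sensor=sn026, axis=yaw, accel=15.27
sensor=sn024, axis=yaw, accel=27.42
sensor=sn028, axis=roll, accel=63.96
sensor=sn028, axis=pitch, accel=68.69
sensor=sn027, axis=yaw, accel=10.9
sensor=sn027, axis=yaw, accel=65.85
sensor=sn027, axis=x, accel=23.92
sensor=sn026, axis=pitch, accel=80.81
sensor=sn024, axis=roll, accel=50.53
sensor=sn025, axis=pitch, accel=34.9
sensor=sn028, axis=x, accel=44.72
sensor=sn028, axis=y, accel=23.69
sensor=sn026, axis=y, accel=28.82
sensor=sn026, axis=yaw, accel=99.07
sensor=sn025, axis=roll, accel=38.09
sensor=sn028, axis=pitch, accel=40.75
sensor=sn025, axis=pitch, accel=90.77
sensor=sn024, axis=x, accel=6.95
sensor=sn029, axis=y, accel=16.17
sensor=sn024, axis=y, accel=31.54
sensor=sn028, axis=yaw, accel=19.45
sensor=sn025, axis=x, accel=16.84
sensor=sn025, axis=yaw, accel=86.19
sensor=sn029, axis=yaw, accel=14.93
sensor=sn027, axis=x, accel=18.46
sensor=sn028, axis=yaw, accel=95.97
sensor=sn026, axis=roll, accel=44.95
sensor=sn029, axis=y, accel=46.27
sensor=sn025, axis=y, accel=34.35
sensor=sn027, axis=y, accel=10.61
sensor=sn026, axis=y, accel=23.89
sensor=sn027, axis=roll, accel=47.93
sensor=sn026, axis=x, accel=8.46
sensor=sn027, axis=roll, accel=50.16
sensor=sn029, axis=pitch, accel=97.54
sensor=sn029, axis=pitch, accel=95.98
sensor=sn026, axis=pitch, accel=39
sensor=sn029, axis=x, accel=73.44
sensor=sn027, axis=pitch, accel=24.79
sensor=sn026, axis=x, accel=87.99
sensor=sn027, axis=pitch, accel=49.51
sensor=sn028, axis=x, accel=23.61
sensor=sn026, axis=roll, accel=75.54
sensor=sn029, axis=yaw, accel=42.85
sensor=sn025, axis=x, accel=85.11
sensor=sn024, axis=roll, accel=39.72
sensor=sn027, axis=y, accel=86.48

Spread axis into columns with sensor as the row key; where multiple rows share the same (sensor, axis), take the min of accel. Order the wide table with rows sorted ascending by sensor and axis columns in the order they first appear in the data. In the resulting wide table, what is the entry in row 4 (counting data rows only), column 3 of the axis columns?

18.46

With rows sorted ascending by sensor, row 4 is sensor=sn027. axis columns in first-appearance order: roll, pitch, x, y, yaw; column 3 is x.
Long rows with sensor=sn027, axis=x: min(23.92, 18.46) = 18.46.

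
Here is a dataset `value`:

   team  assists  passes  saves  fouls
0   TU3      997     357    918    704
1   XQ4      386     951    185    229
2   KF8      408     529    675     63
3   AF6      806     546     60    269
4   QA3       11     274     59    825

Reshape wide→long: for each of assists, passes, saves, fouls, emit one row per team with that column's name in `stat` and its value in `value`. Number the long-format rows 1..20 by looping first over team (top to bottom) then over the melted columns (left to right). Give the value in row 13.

806

20 rows total (5 × 4). Row 13: index ⌊(13-1)/4⌋ = 3 into team → AF6; (13-1) mod 4 = 0 into the melted columns → assists.
So row 13 is (AF6, assists, 806); value = 806.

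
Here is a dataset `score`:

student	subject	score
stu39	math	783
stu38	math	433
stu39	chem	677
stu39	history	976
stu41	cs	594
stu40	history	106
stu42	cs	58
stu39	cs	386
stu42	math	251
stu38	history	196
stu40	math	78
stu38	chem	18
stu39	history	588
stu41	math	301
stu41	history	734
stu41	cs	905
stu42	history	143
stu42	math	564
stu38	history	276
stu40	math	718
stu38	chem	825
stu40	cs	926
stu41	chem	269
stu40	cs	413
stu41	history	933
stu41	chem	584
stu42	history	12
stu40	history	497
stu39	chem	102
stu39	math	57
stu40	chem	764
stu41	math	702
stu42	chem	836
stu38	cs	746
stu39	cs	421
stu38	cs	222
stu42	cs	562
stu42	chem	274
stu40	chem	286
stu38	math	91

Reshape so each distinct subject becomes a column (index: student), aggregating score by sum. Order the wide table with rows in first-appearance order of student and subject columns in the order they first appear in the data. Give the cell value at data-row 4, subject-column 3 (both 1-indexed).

603

With rows in first-appearance order of student, row 4 is student=stu40. subject columns in first-appearance order: math, chem, history, cs; column 3 is history.
Long rows with student=stu40, subject=history: 106 + 497 = 603.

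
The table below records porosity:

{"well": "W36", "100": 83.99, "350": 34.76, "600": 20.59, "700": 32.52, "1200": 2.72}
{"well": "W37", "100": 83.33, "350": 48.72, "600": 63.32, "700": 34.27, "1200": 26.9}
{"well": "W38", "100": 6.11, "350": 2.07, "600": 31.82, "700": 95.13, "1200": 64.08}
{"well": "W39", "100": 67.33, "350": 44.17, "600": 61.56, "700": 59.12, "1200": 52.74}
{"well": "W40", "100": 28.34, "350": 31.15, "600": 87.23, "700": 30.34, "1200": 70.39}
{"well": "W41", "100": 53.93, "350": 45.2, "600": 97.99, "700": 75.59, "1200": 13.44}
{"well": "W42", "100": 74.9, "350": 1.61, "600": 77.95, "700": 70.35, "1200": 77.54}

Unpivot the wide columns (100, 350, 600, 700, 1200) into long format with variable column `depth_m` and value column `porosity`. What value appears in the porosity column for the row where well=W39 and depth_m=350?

Unpivoting turns each (well, wide-column) pair into one long row.
The wide cell at row W39, column 350 holds 44.17, so the long row (W39, 350) has porosity=44.17.

44.17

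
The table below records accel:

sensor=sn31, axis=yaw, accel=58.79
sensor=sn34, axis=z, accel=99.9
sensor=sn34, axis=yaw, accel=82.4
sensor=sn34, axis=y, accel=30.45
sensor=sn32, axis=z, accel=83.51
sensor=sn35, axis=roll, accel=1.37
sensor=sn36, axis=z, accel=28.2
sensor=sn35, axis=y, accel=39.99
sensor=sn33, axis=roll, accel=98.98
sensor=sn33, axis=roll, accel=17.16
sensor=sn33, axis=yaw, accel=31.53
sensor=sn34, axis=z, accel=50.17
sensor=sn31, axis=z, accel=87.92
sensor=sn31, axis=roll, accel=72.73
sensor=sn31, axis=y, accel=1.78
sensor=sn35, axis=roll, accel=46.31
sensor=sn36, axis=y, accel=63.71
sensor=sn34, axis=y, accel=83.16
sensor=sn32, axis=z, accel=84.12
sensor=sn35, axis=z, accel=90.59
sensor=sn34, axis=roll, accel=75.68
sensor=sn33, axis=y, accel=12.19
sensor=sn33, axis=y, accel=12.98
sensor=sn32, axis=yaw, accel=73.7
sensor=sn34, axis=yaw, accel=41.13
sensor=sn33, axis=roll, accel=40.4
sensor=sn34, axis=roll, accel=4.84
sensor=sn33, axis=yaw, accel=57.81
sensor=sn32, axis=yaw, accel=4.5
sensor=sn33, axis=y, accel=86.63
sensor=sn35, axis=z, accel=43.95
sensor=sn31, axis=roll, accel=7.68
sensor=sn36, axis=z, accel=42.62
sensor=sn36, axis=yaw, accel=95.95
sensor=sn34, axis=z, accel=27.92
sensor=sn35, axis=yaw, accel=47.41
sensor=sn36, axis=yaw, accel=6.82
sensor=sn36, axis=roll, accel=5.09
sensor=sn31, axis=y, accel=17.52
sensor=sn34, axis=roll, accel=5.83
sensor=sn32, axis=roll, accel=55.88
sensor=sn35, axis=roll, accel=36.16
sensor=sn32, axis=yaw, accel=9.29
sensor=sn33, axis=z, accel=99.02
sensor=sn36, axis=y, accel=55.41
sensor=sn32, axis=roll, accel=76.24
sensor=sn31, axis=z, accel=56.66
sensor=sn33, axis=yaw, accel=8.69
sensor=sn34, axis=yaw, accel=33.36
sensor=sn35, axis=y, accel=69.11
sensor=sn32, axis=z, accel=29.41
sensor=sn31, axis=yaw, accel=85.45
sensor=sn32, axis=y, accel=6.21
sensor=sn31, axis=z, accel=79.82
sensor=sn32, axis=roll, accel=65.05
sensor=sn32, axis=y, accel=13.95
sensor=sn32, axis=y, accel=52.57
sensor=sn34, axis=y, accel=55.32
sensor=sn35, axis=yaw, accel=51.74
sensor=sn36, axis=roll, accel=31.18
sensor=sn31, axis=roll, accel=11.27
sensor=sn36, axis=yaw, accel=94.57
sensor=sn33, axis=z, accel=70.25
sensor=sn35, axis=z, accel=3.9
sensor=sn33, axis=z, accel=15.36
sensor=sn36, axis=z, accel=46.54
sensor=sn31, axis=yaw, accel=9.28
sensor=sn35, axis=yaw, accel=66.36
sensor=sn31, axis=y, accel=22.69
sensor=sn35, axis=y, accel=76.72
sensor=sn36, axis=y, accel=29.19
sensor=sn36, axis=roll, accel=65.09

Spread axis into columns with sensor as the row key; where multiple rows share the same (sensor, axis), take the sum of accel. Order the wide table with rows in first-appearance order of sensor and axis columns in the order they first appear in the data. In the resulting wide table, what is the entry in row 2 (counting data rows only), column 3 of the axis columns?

168.93

With rows in first-appearance order of sensor, row 2 is sensor=sn34. axis columns in first-appearance order: yaw, z, y, roll; column 3 is y.
Long rows with sensor=sn34, axis=y: 30.45 + 83.16 + 55.32 = 168.93.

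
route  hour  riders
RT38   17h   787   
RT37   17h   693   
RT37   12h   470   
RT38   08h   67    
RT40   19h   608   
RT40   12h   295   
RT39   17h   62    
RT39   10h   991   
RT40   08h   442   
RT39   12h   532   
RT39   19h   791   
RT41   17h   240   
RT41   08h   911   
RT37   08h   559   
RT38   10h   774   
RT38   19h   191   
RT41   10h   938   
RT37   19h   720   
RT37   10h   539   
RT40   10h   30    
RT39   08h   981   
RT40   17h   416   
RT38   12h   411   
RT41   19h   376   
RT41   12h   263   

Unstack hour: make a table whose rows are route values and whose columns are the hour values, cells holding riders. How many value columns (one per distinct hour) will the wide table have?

5

5 distinct hour values: 08h, 10h, 12h, 17h, 19h.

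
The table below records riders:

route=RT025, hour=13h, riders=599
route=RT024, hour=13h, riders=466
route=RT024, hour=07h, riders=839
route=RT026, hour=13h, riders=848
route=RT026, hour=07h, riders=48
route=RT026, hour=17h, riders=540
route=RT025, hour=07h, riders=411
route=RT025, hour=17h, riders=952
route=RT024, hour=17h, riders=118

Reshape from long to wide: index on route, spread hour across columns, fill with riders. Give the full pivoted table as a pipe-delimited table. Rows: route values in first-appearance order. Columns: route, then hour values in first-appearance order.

Columns: route plus the 3 distinct hour values (13h, 07h, 17h).
For example, row RT025 column 13h takes riders=599 from the long row (RT025, 13h).

| route | 13h | 07h | 17h |
| RT025 | 599 | 411 | 952 |
| RT024 | 466 | 839 | 118 |
| RT026 | 848 | 48 | 540 |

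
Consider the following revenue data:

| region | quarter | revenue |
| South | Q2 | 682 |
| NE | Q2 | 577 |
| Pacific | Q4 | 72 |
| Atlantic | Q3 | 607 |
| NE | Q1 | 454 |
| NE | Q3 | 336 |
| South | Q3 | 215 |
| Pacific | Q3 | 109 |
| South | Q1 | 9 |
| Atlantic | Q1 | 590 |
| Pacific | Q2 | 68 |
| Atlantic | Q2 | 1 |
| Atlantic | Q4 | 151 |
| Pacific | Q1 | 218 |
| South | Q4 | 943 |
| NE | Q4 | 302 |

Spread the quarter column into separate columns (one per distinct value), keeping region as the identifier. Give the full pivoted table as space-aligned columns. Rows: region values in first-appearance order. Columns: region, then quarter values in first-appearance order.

Columns: region plus the 4 distinct quarter values (Q2, Q4, Q3, Q1).
For example, row South column Q2 takes revenue=682 from the long row (South, Q2).

region    Q2   Q4   Q3   Q1 
South     682  943  215  9  
NE        577  302  336  454
Pacific   68   72   109  218
Atlantic  1    151  607  590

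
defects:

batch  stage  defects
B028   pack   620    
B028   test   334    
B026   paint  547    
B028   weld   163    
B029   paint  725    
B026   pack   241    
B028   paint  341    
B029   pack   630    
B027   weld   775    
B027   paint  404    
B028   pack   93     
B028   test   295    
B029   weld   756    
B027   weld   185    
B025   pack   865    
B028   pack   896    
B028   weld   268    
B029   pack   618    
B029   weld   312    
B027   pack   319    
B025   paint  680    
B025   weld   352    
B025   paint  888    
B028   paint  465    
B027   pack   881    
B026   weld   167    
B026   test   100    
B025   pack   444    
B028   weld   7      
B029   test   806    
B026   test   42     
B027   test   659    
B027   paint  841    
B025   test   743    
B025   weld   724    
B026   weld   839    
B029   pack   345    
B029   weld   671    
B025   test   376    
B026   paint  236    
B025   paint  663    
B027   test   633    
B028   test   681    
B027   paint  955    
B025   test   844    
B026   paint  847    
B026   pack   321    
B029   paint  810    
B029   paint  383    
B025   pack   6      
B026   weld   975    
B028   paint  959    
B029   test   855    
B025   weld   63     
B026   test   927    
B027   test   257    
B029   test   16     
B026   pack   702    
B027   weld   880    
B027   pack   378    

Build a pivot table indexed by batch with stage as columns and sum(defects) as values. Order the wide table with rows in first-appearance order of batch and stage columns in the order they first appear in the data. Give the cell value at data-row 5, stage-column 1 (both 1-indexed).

With rows in first-appearance order of batch, row 5 is batch=B025. stage columns in first-appearance order: pack, test, paint, weld; column 1 is pack.
Long rows with batch=B025, stage=pack: 865 + 444 + 6 = 1315.

1315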